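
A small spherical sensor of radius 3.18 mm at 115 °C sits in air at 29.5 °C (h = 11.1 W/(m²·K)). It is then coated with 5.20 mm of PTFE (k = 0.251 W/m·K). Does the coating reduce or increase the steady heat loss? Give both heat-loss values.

Critical radius for a sphere: r_cr = 2k/h = 0.0452 m = 4.52 cm.
Outer radius after coating: r₂ = 0.00318 + 0.00520 = 0.00838 m.
Since r₁ < r_cr and r₂ ≤ r_cr, the coating moves toward the maximum at r_cr — heat loss rises.
Bare: R = 1/(4πr₁²h) = 708.9 K/W; Q = 85.5/708.9 = 0.121 W.
Coated: R = R_cond + R_conv = 164.0 K/W; Q = 85.5/164.0 = 0.521 W.

increases: 0.121 → 0.521 W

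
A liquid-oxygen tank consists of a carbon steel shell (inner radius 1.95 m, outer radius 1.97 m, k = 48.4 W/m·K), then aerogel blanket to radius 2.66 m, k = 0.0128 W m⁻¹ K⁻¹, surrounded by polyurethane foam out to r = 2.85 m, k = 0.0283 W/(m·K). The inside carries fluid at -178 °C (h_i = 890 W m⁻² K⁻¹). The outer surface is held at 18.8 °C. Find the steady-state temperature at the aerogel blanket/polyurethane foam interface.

T = 3.2 °C

Resistance network (inner→outer):
  R_conv,in = 1/(4πr²h) = 1/(4π·1.95²·890) = 2.351×10^-5 K/W
  R_carbon steel = (1/1.95 − 1/1.97)/(4πk) = 0.005206/(4π·48.4) = 8.560×10^-6 K/W
  R_aerogel blanket = (1/1.97 − 1/2.66)/(4πk) = 0.1317/(4π·0.0128) = 0.8186 K/W
  R_polyurethane foam = (1/2.66 − 1/2.85)/(4πk) = 0.02506/(4π·0.0283) = 0.07047 K/W
ΣR = 2.351×10^-5 + 8.560×10^-6 + 0.8186 + 0.07047 = 0.8891 K/W
Q = ΔT/ΣR = (-178 °C − 18.8 °C)/0.8891 = -221.3 W
From the inner boundary to the aerogel blanket/polyurethane foam interface, ΣR_partial = 0.8186 K/W.
T_interface = T_in − Q·ΣR_partial = -178 °C − (-221.3)(0.8186) = 3.2 °C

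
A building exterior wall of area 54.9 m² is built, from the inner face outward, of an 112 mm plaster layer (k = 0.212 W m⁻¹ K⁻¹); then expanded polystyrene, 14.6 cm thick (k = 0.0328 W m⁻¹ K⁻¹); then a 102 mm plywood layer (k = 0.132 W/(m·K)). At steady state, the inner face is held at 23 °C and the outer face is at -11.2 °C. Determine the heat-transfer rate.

Q = 326 W

Treat each layer as a resistance in series:
  R_plaster = L/(kA) = 0.112/(0.212·54.9) = 0.009623 K/W
  R_expanded polystyrene = L/(kA) = 0.146/(0.0328·54.9) = 0.08108 K/W
  R_plywood = L/(kA) = 0.102/(0.132·54.9) = 0.01408 K/W
ΣR = 0.009623 + 0.08108 + 0.01408 = 0.1048 K/W
Q = ΔT/ΣR = (23 °C − -11.2 °C)/0.1048 = 326 W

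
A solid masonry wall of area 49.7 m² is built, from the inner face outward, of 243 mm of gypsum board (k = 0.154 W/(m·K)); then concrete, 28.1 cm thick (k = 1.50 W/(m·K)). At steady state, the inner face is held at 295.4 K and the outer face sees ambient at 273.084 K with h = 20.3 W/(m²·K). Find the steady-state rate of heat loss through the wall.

Resistance network (inner→outer):
  R_gypsum board = L/(kA) = 0.243/(0.154·49.7) = 0.03175 K/W
  R_concrete = L/(kA) = 0.281/(1.50·49.7) = 0.003769 K/W
  R_conv,out = 1/(hA) = 1/(20.3·49.7) = 9.912×10^-4 K/W
ΣR = 0.03175 + 0.003769 + 9.912×10^-4 = 0.03651 K/W
Q = ΔT/ΣR = (295.4 K − 273.084 K)/0.03651 = 611 W

Q = 611 W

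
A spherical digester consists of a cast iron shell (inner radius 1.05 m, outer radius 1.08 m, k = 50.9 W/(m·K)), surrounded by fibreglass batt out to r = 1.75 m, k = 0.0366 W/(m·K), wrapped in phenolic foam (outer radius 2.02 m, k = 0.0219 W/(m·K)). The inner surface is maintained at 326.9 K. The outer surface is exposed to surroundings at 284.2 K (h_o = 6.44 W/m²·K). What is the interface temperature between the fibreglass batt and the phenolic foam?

T = 295.6 K

Treat each layer as a resistance in series:
  R_cast iron = (1/1.05 − 1/1.08)/(4πk) = 0.02646/(4π·50.9) = 4.136×10^-5 K/W
  R_fibreglass batt = (1/1.08 − 1/1.75)/(4πk) = 0.3545/(4π·0.0366) = 0.7708 K/W
  R_phenolic foam = (1/1.75 − 1/2.02)/(4πk) = 0.07638/(4π·0.0219) = 0.2775 K/W
  R_conv,out = 1/(4πr²h) = 1/(4π·2.02²·6.44) = 0.003028 K/W
ΣR = 4.136×10^-5 + 0.7708 + 0.2775 + 0.003028 = 1.051 K/W
Q = ΔT/ΣR = (326.9 K − 284.2 K)/1.051 = 40.63 W
From the inner boundary to the fibreglass batt/phenolic foam interface, ΣR_partial = 0.7708 K/W.
T_interface = T_in − Q·ΣR_partial = 326.9 K − (40.63)(0.7708) = 295.6 K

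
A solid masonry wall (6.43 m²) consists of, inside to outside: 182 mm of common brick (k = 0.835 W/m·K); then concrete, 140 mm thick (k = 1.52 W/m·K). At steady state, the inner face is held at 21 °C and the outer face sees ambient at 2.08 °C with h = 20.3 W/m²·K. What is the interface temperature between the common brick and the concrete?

Series thermal resistances, inner to outer:
  R_common brick = L/(kA) = 0.182/(0.835·6.43) = 0.03390 K/W
  R_concrete = L/(kA) = 0.140/(1.52·6.43) = 0.01432 K/W
  R_conv,out = 1/(hA) = 1/(20.3·6.43) = 0.007661 K/W
ΣR = 0.03390 + 0.01432 + 0.007661 = 0.05588 K/W
Q = ΔT/ΣR = (21 °C − 2.08 °C)/0.05588 = 338.6 W
From the inner boundary to the common brick/concrete interface, ΣR_partial = 0.03390 K/W.
T_interface = T_in − Q·ΣR_partial = 21 °C − (338.6)(0.03390) = 9.52 °C

T = 9.52 °C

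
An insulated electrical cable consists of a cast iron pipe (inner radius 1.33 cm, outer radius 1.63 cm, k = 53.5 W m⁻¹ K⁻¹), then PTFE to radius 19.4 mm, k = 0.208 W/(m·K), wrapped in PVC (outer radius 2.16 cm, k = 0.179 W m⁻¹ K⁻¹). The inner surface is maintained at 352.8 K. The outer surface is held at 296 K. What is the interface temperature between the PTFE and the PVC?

T = 319.7 K

Resistance network (inner→outer):
  R'_cast iron = ln(0.0163/0.0133)/(2πk) = 0.2034/(2π·53.5) = 6.051×10^-4 m·K/W
  R'_PTFE = ln(0.0194/0.0163)/(2πk) = 0.1741/(2π·0.208) = 0.1332 m·K/W
  R'_PVC = ln(0.0216/0.0194)/(2πk) = 0.1074/(2π·0.179) = 0.09551 m·K/W
ΣR = 6.051×10^-4 + 0.1332 + 0.09551 = 0.2293 m·K/W
Q' = ΔT/ΣR = (352.8 K − 296 K)/0.2293 = 247.7 W/m
From the inner boundary to the PTFE/PVC interface, ΣR_partial = 0.1338 m·K/W.
T_interface = T_in − Q'·ΣR_partial = 352.8 K − (247.7)(0.1338) = 319.7 K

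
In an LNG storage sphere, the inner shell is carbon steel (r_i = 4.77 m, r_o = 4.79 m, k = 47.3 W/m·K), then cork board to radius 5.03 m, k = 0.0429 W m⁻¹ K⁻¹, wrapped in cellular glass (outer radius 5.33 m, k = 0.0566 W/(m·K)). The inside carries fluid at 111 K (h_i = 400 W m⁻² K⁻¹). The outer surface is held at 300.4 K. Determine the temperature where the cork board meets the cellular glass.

T = 213.3 K

Series thermal resistances, inner to outer:
  R_conv,in = 1/(4πr²h) = 1/(4π·4.77²·400) = 8.744×10^-6 K/W
  R_carbon steel = (1/4.77 − 1/4.79)/(4πk) = 8.753×10^-4/(4π·47.3) = 1.473×10^-6 K/W
  R_cork board = (1/4.79 − 1/5.03)/(4πk) = 0.009961/(4π·0.0429) = 0.01848 K/W
  R_cellular glass = (1/5.03 − 1/5.33)/(4πk) = 0.01119/(4π·0.0566) = 0.01573 K/W
ΣR = 8.744×10^-6 + 1.473×10^-6 + 0.01848 + 0.01573 = 0.03422 K/W
Q = ΔT/ΣR = (111 K − 300.4 K)/0.03422 = -5535 W
From the inner boundary to the cork board/cellular glass interface, ΣR_partial = 0.01849 K/W.
T_interface = T_in − Q·ΣR_partial = 111 K − (-5535)(0.01849) = 213.3 K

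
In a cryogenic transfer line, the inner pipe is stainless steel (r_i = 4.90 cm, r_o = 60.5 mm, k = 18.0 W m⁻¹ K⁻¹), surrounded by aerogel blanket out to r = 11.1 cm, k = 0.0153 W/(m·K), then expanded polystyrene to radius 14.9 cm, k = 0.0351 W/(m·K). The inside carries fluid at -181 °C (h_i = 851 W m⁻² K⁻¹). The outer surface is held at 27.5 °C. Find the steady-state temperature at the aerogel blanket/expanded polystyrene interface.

T = -8.9 °C

Series thermal resistances, inner to outer:
  R'_conv,in = 1/(2πr h) = 1/(2π·0.0490·851) = 0.003817 m·K/W
  R'_stainless steel = ln(0.0605/0.0490)/(2πk) = 0.2108/(2π·18.0) = 0.001864 m·K/W
  R'_aerogel blanket = ln(0.111/0.0605)/(2πk) = 0.6069/(2π·0.0153) = 6.313 m·K/W
  R'_expanded polystyrene = ln(0.149/0.111)/(2πk) = 0.2944/(2π·0.0351) = 1.335 m·K/W
ΣR = 0.003817 + 0.001864 + 6.313 + 1.335 = 7.654 m·K/W
Q' = ΔT/ΣR = (-181 °C − 27.5 °C)/7.654 = -27.24 W/m
From the inner boundary to the aerogel blanket/expanded polystyrene interface, ΣR_partial = 6.319 m·K/W.
T_interface = T_in − Q'·ΣR_partial = -181 °C − (-27.24)(6.319) = -8.9 °C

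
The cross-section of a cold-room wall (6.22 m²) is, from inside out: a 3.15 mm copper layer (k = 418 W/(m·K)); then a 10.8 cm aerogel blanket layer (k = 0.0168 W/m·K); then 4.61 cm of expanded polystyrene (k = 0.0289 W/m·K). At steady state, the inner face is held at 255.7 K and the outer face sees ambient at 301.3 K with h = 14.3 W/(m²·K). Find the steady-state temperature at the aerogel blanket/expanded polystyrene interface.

Resistance network (inner→outer):
  R_copper = L/(kA) = 0.00315/(418·6.22) = 1.212×10^-6 K/W
  R_aerogel blanket = L/(kA) = 0.108/(0.0168·6.22) = 1.034 K/W
  R_expanded polystyrene = L/(kA) = 0.0461/(0.0289·6.22) = 0.2565 K/W
  R_conv,out = 1/(hA) = 1/(14.3·6.22) = 0.01124 K/W
ΣR = 1.212×10^-6 + 1.034 + 0.2565 + 0.01124 = 1.302 K/W
Q = ΔT/ΣR = (255.7 K − 301.3 K)/1.302 = -35.02 W
From the inner boundary to the aerogel blanket/expanded polystyrene interface, ΣR_partial = 1.034 K/W.
T_interface = T_in − Q·ΣR_partial = 255.7 K − (-35.02)(1.034) = 291.9 K

T = 291.9 K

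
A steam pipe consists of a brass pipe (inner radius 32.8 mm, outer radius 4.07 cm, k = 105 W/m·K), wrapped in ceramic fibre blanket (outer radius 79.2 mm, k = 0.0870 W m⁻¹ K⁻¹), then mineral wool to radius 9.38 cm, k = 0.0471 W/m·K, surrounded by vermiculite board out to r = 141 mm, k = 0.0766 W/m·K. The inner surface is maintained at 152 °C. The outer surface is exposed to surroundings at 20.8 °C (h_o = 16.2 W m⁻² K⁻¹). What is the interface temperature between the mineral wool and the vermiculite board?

T = 65.2 °C

Series thermal resistances, inner to outer:
  R'_brass = ln(0.0407/0.0328)/(2πk) = 0.2158/(2π·105) = 3.271×10^-4 m·K/W
  R'_ceramic fibre blanket = ln(0.0792/0.0407)/(2πk) = 0.6657/(2π·0.0870) = 1.218 m·K/W
  R'_mineral wool = ln(0.0938/0.0792)/(2πk) = 0.1692/(2π·0.0471) = 0.5717 m·K/W
  R'_vermiculite board = ln(0.141/0.0938)/(2πk) = 0.4076/(2π·0.0766) = 0.8469 m·K/W
  R'_conv,out = 1/(2πr h) = 1/(2π·0.141·16.2) = 0.06968 m·K/W
ΣR = 3.271×10^-4 + 1.218 + 0.5717 + 0.8469 + 0.06968 = 2.707 m·K/W
Q' = ΔT/ΣR = (152 °C − 20.8 °C)/2.707 = 48.47 W/m
From the inner boundary to the mineral wool/vermiculite board interface, ΣR_partial = 1.790 m·K/W.
T_interface = T_in − Q'·ΣR_partial = 152 °C − (48.47)(1.790) = 65.2 °C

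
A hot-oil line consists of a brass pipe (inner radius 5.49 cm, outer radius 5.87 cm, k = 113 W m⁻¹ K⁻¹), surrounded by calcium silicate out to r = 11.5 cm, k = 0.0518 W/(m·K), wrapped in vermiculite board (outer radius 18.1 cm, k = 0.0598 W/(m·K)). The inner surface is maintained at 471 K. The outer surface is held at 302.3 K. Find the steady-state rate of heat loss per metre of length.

Series thermal resistances, inner to outer:
  R'_brass = ln(0.0587/0.0549)/(2πk) = 0.06693/(2π·113) = 9.426×10^-5 m·K/W
  R'_calcium silicate = ln(0.115/0.0587)/(2πk) = 0.6725/(2π·0.0518) = 2.066 m·K/W
  R'_vermiculite board = ln(0.181/0.115)/(2πk) = 0.4536/(2π·0.0598) = 1.207 m·K/W
ΣR = 9.426×10^-5 + 2.066 + 1.207 = 3.273 m·K/W
Q' = ΔT/ΣR = (471 K − 302.3 K)/3.273 = 51.5 W/m

Q' = 51.5 W/m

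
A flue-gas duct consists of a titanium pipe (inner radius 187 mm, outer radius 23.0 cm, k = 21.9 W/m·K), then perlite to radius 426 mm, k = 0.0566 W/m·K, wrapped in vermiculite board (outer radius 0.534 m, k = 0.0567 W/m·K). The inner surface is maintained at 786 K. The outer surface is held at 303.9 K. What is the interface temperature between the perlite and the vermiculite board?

T = 433 K

Treat each layer as a resistance in series:
  R'_titanium = ln(0.230/0.187)/(2πk) = 0.2070/(2π·21.9) = 0.001504 m·K/W
  R'_perlite = ln(0.426/0.230)/(2πk) = 0.6164/(2π·0.0566) = 1.733 m·K/W
  R'_vermiculite board = ln(0.534/0.426)/(2πk) = 0.2260/(2π·0.0567) = 0.6343 m·K/W
ΣR = 0.001504 + 1.733 + 0.6343 = 2.369 m·K/W
Q' = ΔT/ΣR = (786 K − 303.9 K)/2.369 = 203.5 W/m
From the inner boundary to the perlite/vermiculite board interface, ΣR_partial = 1.735 m·K/W.
T_interface = T_in − Q'·ΣR_partial = 786 K − (203.5)(1.735) = 433 K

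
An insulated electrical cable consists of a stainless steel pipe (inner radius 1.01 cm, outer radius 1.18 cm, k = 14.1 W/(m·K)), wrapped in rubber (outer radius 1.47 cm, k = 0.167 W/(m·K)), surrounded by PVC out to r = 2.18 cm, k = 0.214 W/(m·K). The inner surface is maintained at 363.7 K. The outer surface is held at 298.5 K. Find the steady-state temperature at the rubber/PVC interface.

Series thermal resistances, inner to outer:
  R'_stainless steel = ln(0.0118/0.0101)/(2πk) = 0.1556/(2π·14.1) = 0.001756 m·K/W
  R'_rubber = ln(0.0147/0.0118)/(2πk) = 0.2197/(2π·0.167) = 0.2094 m·K/W
  R'_PVC = ln(0.0218/0.0147)/(2πk) = 0.3941/(2π·0.214) = 0.2931 m·K/W
ΣR = 0.001756 + 0.2094 + 0.2931 = 0.5043 m·K/W
Q' = ΔT/ΣR = (363.7 K − 298.5 K)/0.5043 = 129.3 W/m
From the inner boundary to the rubber/PVC interface, ΣR_partial = 0.2112 m·K/W.
T_interface = T_in − Q'·ΣR_partial = 363.7 K − (129.3)(0.2112) = 336.4 K

T = 336.4 K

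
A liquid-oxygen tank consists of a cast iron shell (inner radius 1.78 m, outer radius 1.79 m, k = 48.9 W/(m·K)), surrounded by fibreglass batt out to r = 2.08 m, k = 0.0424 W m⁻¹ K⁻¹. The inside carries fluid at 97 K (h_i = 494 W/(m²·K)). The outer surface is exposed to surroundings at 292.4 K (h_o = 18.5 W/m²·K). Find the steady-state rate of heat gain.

Treat each layer as a resistance in series:
  R_conv,in = 1/(4πr²h) = 1/(4π·1.78²·494) = 5.084×10^-5 K/W
  R_cast iron = (1/1.78 − 1/1.79)/(4πk) = 0.003139/(4π·48.9) = 5.107×10^-6 K/W
  R_fibreglass batt = (1/1.79 − 1/2.08)/(4πk) = 0.07789/(4π·0.0424) = 0.1462 K/W
  R_conv,out = 1/(4πr²h) = 1/(4π·2.08²·18.5) = 9.942×10^-4 K/W
ΣR = 5.084×10^-5 + 5.107×10^-6 + 0.1462 + 9.942×10^-4 = 0.1473 K/W
Q = ΔT/ΣR = (97 K − 292.4 K)/0.1473 = -1330 W
(Negative Q ⇒ heat flows inward; heat gain = 1330 W.)

Q = 1330 W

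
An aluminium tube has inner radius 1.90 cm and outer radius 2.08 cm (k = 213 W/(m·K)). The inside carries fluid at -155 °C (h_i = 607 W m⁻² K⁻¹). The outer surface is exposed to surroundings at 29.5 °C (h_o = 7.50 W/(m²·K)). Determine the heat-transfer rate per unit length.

Q' = 178 W/m

Resistance network (inner→outer):
  R'_conv,in = 1/(2πr h) = 1/(2π·0.0190·607) = 0.01380 m·K/W
  R'_aluminium = ln(0.0208/0.0190)/(2πk) = 0.09051/(2π·213) = 6.763×10^-5 m·K/W
  R'_conv,out = 1/(2πr h) = 1/(2π·0.0208·7.50) = 1.020 m·K/W
ΣR = 0.01380 + 6.763×10^-5 + 1.020 = 1.034 m·K/W
Q' = ΔT/ΣR = (-155 °C − 29.5 °C)/1.034 = -178 W/m
(Negative Q' ⇒ heat flows inward; heat gain = 178 W/m.)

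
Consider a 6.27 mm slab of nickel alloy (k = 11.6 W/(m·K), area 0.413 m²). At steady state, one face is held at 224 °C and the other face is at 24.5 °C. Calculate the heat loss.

Q = 152 kW

Q = kA·ΔT/L = 11.6 × 0.413 × |224 °C − 24.5 °C| / 0.00627 = 1.52×10^5 W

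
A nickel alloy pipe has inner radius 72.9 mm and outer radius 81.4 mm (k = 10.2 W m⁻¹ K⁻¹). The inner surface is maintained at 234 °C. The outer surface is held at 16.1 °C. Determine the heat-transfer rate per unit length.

Q' = 1.27×10^5 W/m

Q' = 2πk·ΔT/ln(r₂/r₁) = 2π × 10.2 × 217.9 / ln(0.0814/0.0729) = 1.27×10^5 W/m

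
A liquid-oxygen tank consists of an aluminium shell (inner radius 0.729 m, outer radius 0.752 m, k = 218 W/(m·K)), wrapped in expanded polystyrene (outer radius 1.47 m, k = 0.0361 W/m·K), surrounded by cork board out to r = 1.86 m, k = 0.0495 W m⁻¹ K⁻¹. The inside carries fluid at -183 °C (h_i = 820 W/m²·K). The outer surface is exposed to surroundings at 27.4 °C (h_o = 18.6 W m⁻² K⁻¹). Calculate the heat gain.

Resistance network (inner→outer):
  R_conv,in = 1/(4πr²h) = 1/(4π·0.729²·820) = 1.826×10^-4 K/W
  R_aluminium = (1/0.729 − 1/0.752)/(4πk) = 0.04195/(4π·218) = 1.531×10^-5 K/W
  R_expanded polystyrene = (1/0.752 − 1/1.47)/(4πk) = 0.6495/(4π·0.0361) = 1.432 K/W
  R_cork board = (1/1.47 − 1/1.86)/(4πk) = 0.1426/(4π·0.0495) = 0.2293 K/W
  R_conv,out = 1/(4πr²h) = 1/(4π·1.86²·18.6) = 0.001237 K/W
ΣR = 1.826×10^-4 + 1.531×10^-5 + 1.432 + 0.2293 + 0.001237 = 1.663 K/W
Q = ΔT/ΣR = (-183 °C − 27.4 °C)/1.663 = -127 W
(Negative Q ⇒ heat flows inward; heat gain = 127 W.)

Q = 127 W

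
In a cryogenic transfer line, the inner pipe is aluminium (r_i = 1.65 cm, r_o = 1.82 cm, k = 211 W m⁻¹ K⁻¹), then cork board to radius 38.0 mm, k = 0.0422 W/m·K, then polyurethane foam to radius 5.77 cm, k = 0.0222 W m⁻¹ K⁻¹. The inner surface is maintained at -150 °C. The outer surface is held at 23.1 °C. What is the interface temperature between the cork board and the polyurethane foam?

Treat each layer as a resistance in series:
  R'_aluminium = ln(0.0182/0.0165)/(2πk) = 0.09806/(2π·211) = 7.397×10^-5 m·K/W
  R'_cork board = ln(0.0380/0.0182)/(2πk) = 0.7362/(2π·0.0422) = 2.776 m·K/W
  R'_polyurethane foam = ln(0.0577/0.0380)/(2πk) = 0.4177/(2π·0.0222) = 2.994 m·K/W
ΣR = 7.397×10^-5 + 2.776 + 2.994 = 5.770 m·K/W
Q' = ΔT/ΣR = (-150 °C − 23.1 °C)/5.770 = -30.00 W/m
From the inner boundary to the cork board/polyurethane foam interface, ΣR_partial = 2.776 m·K/W.
T_interface = T_in − Q'·ΣR_partial = -150 °C − (-30.00)(2.776) = -66.7 °C

T = -66.7 °C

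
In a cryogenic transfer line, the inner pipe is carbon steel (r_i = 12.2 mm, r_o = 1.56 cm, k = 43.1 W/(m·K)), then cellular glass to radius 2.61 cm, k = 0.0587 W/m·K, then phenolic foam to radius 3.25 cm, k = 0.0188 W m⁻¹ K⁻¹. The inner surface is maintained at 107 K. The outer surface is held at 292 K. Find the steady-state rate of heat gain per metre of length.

Series thermal resistances, inner to outer:
  R'_carbon steel = ln(0.0156/0.0122)/(2πk) = 0.2458/(2π·43.1) = 9.078×10^-4 m·K/W
  R'_cellular glass = ln(0.0261/0.0156)/(2πk) = 0.5147/(2π·0.0587) = 1.395 m·K/W
  R'_phenolic foam = ln(0.0325/0.0261)/(2πk) = 0.2193/(2π·0.0188) = 1.857 m·K/W
ΣR = 9.078×10^-4 + 1.395 + 1.857 = 3.253 m·K/W
Q' = ΔT/ΣR = (107 K − 292 K)/3.253 = -56.9 W/m
(Negative Q' ⇒ heat flows inward; heat gain = 56.9 W/m.)

Q' = 56.9 W/m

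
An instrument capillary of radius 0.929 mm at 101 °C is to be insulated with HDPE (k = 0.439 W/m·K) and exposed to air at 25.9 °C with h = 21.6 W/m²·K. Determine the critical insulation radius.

For a cylinder, r_cr = k_ins/h = 0.439/21.6 = 0.0203 m = 2.03 cm

r_cr = 2.03 cm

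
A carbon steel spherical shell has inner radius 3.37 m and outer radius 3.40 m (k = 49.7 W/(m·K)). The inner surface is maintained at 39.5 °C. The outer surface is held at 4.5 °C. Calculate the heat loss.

Q = 4πk·ΔT/(1/r₁ − 1/r₂) = 4π × 49.7 × 35 / (1/3.37 − 1/3.40) = 8.35×10^6 W

Q = 8350 kW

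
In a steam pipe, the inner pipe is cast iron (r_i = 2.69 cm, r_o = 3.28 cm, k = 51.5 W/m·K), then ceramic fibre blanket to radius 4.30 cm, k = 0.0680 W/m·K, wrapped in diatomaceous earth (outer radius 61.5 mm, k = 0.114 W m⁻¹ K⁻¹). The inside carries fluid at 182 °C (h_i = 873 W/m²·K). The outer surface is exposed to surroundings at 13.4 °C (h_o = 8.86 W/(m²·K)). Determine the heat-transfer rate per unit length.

Series thermal resistances, inner to outer:
  R'_conv,in = 1/(2πr h) = 1/(2π·0.0269·873) = 0.006777 m·K/W
  R'_cast iron = ln(0.0328/0.0269)/(2πk) = 0.1983/(2π·51.5) = 6.128×10^-4 m·K/W
  R'_ceramic fibre blanket = ln(0.0430/0.0328)/(2πk) = 0.2708/(2π·0.0680) = 0.6337 m·K/W
  R'_diatomaceous earth = ln(0.0615/0.0430)/(2πk) = 0.3578/(2π·0.114) = 0.4996 m·K/W
  R'_conv,out = 1/(2πr h) = 1/(2π·0.0615·8.86) = 0.2921 m·K/W
ΣR = 0.006777 + 6.128×10^-4 + 0.6337 + 0.4996 + 0.2921 = 1.433 m·K/W
Q' = ΔT/ΣR = (182 °C − 13.4 °C)/1.433 = 118 W/m

Q' = 118 W/m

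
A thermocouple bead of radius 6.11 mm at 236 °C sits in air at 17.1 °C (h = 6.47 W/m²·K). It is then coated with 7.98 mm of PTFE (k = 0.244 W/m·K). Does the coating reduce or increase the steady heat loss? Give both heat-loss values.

increases: 0.664 → 2.37 W

Critical radius for a sphere: r_cr = 2k/h = 0.0754 m = 7.54 cm.
Outer radius after coating: r₂ = 0.00611 + 0.00798 = 0.01409 m.
Since r₁ < r_cr and r₂ ≤ r_cr, the coating moves toward the maximum at r_cr — heat loss rises.
Bare: R = 1/(4πr₁²h) = 329.5 K/W; Q = 218.9/329.5 = 0.664 W.
Coated: R = R_cond + R_conv = 92.18 K/W; Q = 218.9/92.18 = 2.37 W.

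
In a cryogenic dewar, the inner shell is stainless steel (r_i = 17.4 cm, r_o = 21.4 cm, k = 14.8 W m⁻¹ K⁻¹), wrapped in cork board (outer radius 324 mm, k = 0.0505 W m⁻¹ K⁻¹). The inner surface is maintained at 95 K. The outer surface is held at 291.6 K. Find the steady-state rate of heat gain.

Q = 78.5 W

Treat each layer as a resistance in series:
  R_stainless steel = (1/0.174 − 1/0.214)/(4πk) = 1.074/(4π·14.8) = 0.005776 K/W
  R_cork board = (1/0.214 − 1/0.324)/(4πk) = 1.586/(4π·0.0505) = 2.500 K/W
ΣR = 0.005776 + 2.500 = 2.506 K/W
Q = ΔT/ΣR = (95 K − 291.6 K)/2.506 = -78.5 W
(Negative Q ⇒ heat flows inward; heat gain = 78.5 W.)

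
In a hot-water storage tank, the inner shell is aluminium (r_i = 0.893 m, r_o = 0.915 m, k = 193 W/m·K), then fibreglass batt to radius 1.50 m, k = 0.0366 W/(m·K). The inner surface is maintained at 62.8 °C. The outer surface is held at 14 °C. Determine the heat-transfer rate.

Q = 52.7 W

Series thermal resistances, inner to outer:
  R_aluminium = (1/0.893 − 1/0.915)/(4πk) = 0.02692/(4π·193) = 1.110×10^-5 K/W
  R_fibreglass batt = (1/0.915 − 1/1.50)/(4πk) = 0.4262/(4π·0.0366) = 0.9267 K/W
ΣR = 1.110×10^-5 + 0.9267 = 0.9267 K/W
Q = ΔT/ΣR = (62.8 °C − 14 °C)/0.9267 = 52.7 W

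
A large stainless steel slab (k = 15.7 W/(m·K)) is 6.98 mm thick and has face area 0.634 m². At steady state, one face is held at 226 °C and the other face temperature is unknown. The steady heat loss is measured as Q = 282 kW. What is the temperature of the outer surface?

T_out = 28.3 °C

Series resistances:
  R_stainless steel = L/(kA) = 0.00698/(15.7·0.634) = 7.012×10^-4 K/W
ΣR = 7.012×10^-4 K/W
ΔT = Q·ΣR = 2.82×10^5 × 7.012×10^-4 = 197.7 K
Heat flows outward, so T_out = T_in − ΔT = 226 − 197.7 = 28.3 °C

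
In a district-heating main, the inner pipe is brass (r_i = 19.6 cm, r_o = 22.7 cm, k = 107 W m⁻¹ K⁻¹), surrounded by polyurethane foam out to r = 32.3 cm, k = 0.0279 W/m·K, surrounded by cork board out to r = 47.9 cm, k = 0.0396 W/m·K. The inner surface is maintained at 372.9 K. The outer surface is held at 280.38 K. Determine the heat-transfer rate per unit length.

Q' = 25.7 W/m

Series thermal resistances, inner to outer:
  R'_brass = ln(0.227/0.196)/(2πk) = 0.1468/(2π·107) = 2.184×10^-4 m·K/W
  R'_polyurethane foam = ln(0.323/0.227)/(2πk) = 0.3527/(2π·0.0279) = 2.012 m·K/W
  R'_cork board = ln(0.479/0.323)/(2πk) = 0.3940/(2π·0.0396) = 1.584 m·K/W
ΣR = 2.184×10^-4 + 2.012 + 1.584 = 3.596 m·K/W
Q' = ΔT/ΣR = (372.9 K − 280.38 K)/3.596 = 25.7 W/m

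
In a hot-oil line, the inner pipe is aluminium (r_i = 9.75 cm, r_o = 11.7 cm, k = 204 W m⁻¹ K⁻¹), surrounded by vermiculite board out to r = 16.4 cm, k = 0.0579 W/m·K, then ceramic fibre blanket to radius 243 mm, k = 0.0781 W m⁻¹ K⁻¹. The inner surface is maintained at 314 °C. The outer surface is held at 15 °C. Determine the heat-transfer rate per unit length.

Q' = 173 W/m

Resistance network (inner→outer):
  R'_aluminium = ln(0.117/0.0975)/(2πk) = 0.1823/(2π·204) = 1.422×10^-4 m·K/W
  R'_vermiculite board = ln(0.164/0.117)/(2πk) = 0.3377/(2π·0.0579) = 0.9282 m·K/W
  R'_ceramic fibre blanket = ln(0.243/0.164)/(2πk) = 0.3932/(2π·0.0781) = 0.8013 m·K/W
ΣR = 1.422×10^-4 + 0.9282 + 0.8013 = 1.730 m·K/W
Q' = ΔT/ΣR = (314 °C − 15 °C)/1.730 = 173 W/m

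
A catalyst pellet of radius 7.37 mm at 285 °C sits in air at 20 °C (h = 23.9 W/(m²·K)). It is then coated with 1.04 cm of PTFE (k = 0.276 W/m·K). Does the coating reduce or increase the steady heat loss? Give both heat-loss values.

Critical radius for a sphere: r_cr = 2k/h = 0.0231 m = 2.31 cm.
Outer radius after coating: r₂ = 0.00737 + 0.0104 = 0.01777 m.
Since r₁ < r_cr and r₂ ≤ r_cr, the coating moves toward the maximum at r_cr — heat loss rises.
Bare: R = 1/(4πr₁²h) = 61.30 K/W; Q = 265/61.30 = 4.32 W.
Coated: R = R_cond + R_conv = 33.44 K/W; Q = 265/33.44 = 7.92 W.

increases: 4.32 → 7.92 W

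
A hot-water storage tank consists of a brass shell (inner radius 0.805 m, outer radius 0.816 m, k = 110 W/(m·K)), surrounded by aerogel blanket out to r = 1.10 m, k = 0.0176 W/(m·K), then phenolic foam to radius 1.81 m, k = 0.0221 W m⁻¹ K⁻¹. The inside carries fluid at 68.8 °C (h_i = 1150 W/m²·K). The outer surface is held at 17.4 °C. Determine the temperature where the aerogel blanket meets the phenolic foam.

Treat each layer as a resistance in series:
  R_conv,in = 1/(4πr²h) = 1/(4π·0.805²·1150) = 1.068×10^-4 K/W
  R_brass = (1/0.805 − 1/0.816)/(4πk) = 0.01675/(4π·110) = 1.211×10^-5 K/W
  R_aerogel blanket = (1/0.816 − 1/1.10)/(4πk) = 0.3164/(4π·0.0176) = 1.431 K/W
  R_phenolic foam = (1/1.10 − 1/1.81)/(4πk) = 0.3566/(4π·0.0221) = 1.284 K/W
ΣR = 1.068×10^-4 + 1.211×10^-5 + 1.431 + 1.284 = 2.715 K/W
Q = ΔT/ΣR = (68.8 °C − 17.4 °C)/2.715 = 18.93 W
From the inner boundary to the aerogel blanket/phenolic foam interface, ΣR_partial = 1.431 K/W.
T_interface = T_in − Q·ΣR_partial = 68.8 °C − (18.93)(1.431) = 41.7 °C

T = 41.7 °C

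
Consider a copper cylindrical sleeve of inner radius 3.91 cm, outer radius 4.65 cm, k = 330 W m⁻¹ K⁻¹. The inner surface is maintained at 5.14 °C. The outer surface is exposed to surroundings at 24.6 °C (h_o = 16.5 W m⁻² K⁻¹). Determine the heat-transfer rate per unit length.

Q' = 93.8 W/m

Series thermal resistances, inner to outer:
  R'_copper = ln(0.0465/0.0391)/(2πk) = 0.1733/(2π·330) = 8.359×10^-5 m·K/W
  R'_conv,out = 1/(2πr h) = 1/(2π·0.0465·16.5) = 0.2074 m·K/W
ΣR = 8.359×10^-5 + 0.2074 = 0.2075 m·K/W
Q' = ΔT/ΣR = (5.14 °C − 24.6 °C)/0.2075 = -93.8 W/m
(Negative Q' ⇒ heat flows inward; heat gain = 93.8 W/m.)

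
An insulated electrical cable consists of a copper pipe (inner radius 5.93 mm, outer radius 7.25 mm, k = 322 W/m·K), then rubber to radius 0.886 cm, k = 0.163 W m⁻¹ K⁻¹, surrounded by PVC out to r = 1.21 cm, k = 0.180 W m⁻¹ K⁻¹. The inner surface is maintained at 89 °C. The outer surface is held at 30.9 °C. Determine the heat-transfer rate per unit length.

Series thermal resistances, inner to outer:
  R'_copper = ln(0.00725/0.00593)/(2πk) = 0.2010/(2π·322) = 9.934×10^-5 m·K/W
  R'_rubber = ln(0.00886/0.00725)/(2πk) = 0.2005/(2π·0.163) = 0.1958 m·K/W
  R'_PVC = ln(0.0121/0.00886)/(2πk) = 0.3117/(2π·0.180) = 0.2756 m·K/W
ΣR = 9.934×10^-5 + 0.1958 + 0.2756 = 0.4715 m·K/W
Q' = ΔT/ΣR = (89 °C − 30.9 °C)/0.4715 = 123 W/m

Q' = 123 W/m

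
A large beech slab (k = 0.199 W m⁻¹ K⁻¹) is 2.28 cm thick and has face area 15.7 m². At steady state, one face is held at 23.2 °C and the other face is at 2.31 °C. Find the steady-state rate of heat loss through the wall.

Q = kA·ΔT/L = 0.199 × 15.7 × |23.2 °C − 2.31 °C| / 0.0228 = 2860 W

Q = 2.86 kW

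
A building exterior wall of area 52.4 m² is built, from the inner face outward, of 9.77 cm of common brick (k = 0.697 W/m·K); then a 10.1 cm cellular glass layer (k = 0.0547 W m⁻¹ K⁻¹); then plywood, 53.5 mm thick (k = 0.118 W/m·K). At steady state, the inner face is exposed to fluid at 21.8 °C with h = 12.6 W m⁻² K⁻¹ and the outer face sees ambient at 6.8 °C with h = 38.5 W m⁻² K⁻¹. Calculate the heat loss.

Q = 309 W

Treat each layer as a resistance in series:
  R_conv,in = 1/(hA) = 1/(12.6·52.4) = 0.001515 K/W
  R_common brick = L/(kA) = 0.0977/(0.697·52.4) = 0.002675 K/W
  R_cellular glass = L/(kA) = 0.101/(0.0547·52.4) = 0.03524 K/W
  R_plywood = L/(kA) = 0.0535/(0.118·52.4) = 0.008652 K/W
  R_conv,out = 1/(hA) = 1/(38.5·52.4) = 4.957×10^-4 K/W
ΣR = 0.001515 + 0.002675 + 0.03524 + 0.008652 + 4.957×10^-4 = 0.04858 K/W
Q = ΔT/ΣR = (21.8 °C − 6.8 °C)/0.04858 = 309 W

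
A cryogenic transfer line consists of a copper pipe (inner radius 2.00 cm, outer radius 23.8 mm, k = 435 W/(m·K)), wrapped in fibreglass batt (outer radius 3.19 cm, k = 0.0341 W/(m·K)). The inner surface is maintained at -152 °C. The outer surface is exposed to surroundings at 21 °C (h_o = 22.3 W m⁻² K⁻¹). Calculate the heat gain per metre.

Q' = 109 W/m

Treat each layer as a resistance in series:
  R'_copper = ln(0.0238/0.0200)/(2πk) = 0.1740/(2π·435) = 6.364×10^-5 m·K/W
  R'_fibreglass batt = ln(0.0319/0.0238)/(2πk) = 0.2929/(2π·0.0341) = 1.367 m·K/W
  R'_conv,out = 1/(2πr h) = 1/(2π·0.0319·22.3) = 0.2237 m·K/W
ΣR = 6.364×10^-5 + 1.367 + 0.2237 = 1.591 m·K/W
Q' = ΔT/ΣR = (-152 °C − 21 °C)/1.591 = -109 W/m
(Negative Q' ⇒ heat flows inward; heat gain = 109 W/m.)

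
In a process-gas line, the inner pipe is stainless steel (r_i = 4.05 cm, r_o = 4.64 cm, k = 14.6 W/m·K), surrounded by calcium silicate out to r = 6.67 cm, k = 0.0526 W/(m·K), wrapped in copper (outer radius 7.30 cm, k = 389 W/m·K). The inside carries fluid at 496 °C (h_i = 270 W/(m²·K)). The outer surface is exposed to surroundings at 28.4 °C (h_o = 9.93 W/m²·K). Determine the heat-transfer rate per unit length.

Treat each layer as a resistance in series:
  R'_conv,in = 1/(2πr h) = 1/(2π·0.0405·270) = 0.01455 m·K/W
  R'_stainless steel = ln(0.0464/0.0405)/(2πk) = 0.1360/(2π·14.6) = 0.001483 m·K/W
  R'_calcium silicate = ln(0.0667/0.0464)/(2πk) = 0.3629/(2π·0.0526) = 1.098 m·K/W
  R'_copper = ln(0.0730/0.0667)/(2πk) = 0.09025/(2π·389) = 3.693×10^-5 m·K/W
  R'_conv,out = 1/(2πr h) = 1/(2π·0.0730·9.93) = 0.2196 m·K/W
ΣR = 0.01455 + 0.001483 + 1.098 + 3.693×10^-5 + 0.2196 = 1.334 m·K/W
Q' = ΔT/ΣR = (496 °C − 28.4 °C)/1.334 = 351 W/m

Q' = 351 W/m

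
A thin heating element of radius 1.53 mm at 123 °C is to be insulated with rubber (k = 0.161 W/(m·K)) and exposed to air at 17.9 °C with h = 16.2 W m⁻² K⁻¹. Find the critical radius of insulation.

For a cylinder, r_cr = k_ins/h = 0.161/16.2 = 0.00994 m = 0.994 cm

r_cr = 0.994 cm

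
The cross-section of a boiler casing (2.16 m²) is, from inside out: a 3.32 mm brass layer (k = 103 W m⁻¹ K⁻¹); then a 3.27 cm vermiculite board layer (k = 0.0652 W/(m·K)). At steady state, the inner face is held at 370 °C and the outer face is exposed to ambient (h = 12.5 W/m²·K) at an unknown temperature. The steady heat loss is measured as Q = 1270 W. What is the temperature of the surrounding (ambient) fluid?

T_out = 28.1 °C

Sum the resistances:
  R_brass = L/(kA) = 0.00332/(103·2.16) = 1.492×10^-5 K/W
  R_vermiculite board = L/(kA) = 0.0327/(0.0652·2.16) = 0.2322 K/W
  R_conv,out = 1/(hA) = 1/(12.5·2.16) = 0.03704 K/W
ΣR = 0.2692 K/W
ΔT = Q·ΣR = 1270 × 0.2692 = 341.9 K
Heat flows outward, so T_out = T_in − ΔT = 370 − 341.9 = 28.1 °C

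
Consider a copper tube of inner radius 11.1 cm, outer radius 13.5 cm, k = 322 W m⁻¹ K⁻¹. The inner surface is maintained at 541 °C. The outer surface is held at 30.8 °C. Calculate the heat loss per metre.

Q' = 5.27×10^6 W/m

Q' = 2πk·ΔT/ln(r₂/r₁) = 2π × 322 × 510.2 / ln(0.135/0.111) = 5.27×10^6 W/m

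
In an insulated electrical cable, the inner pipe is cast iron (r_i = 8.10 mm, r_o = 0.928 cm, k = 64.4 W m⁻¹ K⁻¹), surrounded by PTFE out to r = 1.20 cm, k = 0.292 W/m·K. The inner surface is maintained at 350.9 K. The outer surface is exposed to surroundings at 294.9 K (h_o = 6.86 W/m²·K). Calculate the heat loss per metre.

Q' = 27.0 W/m

Treat each layer as a resistance in series:
  R'_cast iron = ln(0.00928/0.00810)/(2πk) = 0.1360/(2π·64.4) = 3.361×10^-4 m·K/W
  R'_PTFE = ln(0.0120/0.00928)/(2πk) = 0.2570/(2π·0.292) = 0.1401 m·K/W
  R'_conv,out = 1/(2πr h) = 1/(2π·0.0120·6.86) = 1.933 m·K/W
ΣR = 3.361×10^-4 + 0.1401 + 1.933 = 2.073 m·K/W
Q' = ΔT/ΣR = (350.9 K − 294.9 K)/2.073 = 27.0 W/m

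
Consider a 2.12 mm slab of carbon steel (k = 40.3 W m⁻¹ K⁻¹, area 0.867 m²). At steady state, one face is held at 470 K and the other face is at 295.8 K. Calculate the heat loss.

Q = 2870 kW

Q = kA·ΔT/L = 40.3 × 0.867 × |470 K − 295.8 K| / 0.00212 = 2.87×10^6 W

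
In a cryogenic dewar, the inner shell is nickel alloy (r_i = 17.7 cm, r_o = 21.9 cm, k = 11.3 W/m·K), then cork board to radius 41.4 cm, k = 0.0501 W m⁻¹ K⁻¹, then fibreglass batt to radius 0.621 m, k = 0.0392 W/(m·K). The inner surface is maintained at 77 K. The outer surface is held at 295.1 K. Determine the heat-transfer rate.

Series thermal resistances, inner to outer:
  R_nickel alloy = (1/0.177 − 1/0.219)/(4πk) = 1.084/(4π·11.3) = 0.007630 K/W
  R_cork board = (1/0.219 − 1/0.414)/(4πk) = 2.151/(4π·0.0501) = 3.416 K/W
  R_fibreglass batt = (1/0.414 − 1/0.621)/(4πk) = 0.8052/(4π·0.0392) = 1.634 K/W
ΣR = 0.007630 + 3.416 + 1.634 = 5.058 K/W
Q = ΔT/ΣR = (77 K − 295.1 K)/5.058 = -43.1 W
(Negative Q ⇒ heat flows inward; heat gain = 43.1 W.)

Q = 43.1 W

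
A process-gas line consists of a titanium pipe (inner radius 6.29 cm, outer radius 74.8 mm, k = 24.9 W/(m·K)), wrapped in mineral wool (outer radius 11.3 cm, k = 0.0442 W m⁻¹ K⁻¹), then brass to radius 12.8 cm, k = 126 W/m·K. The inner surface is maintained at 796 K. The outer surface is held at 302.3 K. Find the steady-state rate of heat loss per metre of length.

Q' = 332 W/m

Series thermal resistances, inner to outer:
  R'_titanium = ln(0.0748/0.0629)/(2πk) = 0.1733/(2π·24.9) = 0.001108 m·K/W
  R'_mineral wool = ln(0.113/0.0748)/(2πk) = 0.4126/(2π·0.0442) = 1.486 m·K/W
  R'_brass = ln(0.128/0.113)/(2πk) = 0.1246/(2π·126) = 1.574×10^-4 m·K/W
ΣR = 0.001108 + 1.486 + 1.574×10^-4 = 1.487 m·K/W
Q' = ΔT/ΣR = (796 K − 302.3 K)/1.487 = 332 W/m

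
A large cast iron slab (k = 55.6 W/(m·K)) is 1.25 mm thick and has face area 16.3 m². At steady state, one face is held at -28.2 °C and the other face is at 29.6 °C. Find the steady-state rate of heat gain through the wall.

Q = kA·ΔT/L = 55.6 × 16.3 × |-28.2 °C − 29.6 °C| / 0.00125 = 4.19×10^7 W

Q = 4.19×10^7 W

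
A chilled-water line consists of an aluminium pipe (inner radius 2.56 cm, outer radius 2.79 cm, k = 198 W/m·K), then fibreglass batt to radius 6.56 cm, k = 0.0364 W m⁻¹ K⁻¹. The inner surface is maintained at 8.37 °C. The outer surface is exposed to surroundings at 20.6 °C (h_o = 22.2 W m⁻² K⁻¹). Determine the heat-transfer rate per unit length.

Treat each layer as a resistance in series:
  R'_aluminium = ln(0.0279/0.0256)/(2πk) = 0.08603/(2π·198) = 6.916×10^-5 m·K/W
  R'_fibreglass batt = ln(0.0656/0.0279)/(2πk) = 0.8549/(2π·0.0364) = 3.738 m·K/W
  R'_conv,out = 1/(2πr h) = 1/(2π·0.0656·22.2) = 0.1093 m·K/W
ΣR = 6.916×10^-5 + 3.738 + 0.1093 = 3.847 m·K/W
Q' = ΔT/ΣR = (8.37 °C − 20.6 °C)/3.847 = -3.18 W/m
(Negative Q' ⇒ heat flows inward; heat gain = 3.18 W/m.)

Q' = 3.18 W/m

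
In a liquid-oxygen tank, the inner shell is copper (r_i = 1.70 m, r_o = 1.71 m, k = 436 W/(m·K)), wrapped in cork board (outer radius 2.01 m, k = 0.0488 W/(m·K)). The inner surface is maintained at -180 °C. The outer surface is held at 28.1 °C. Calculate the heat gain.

Q = 1460 W

Resistance network (inner→outer):
  R_copper = (1/1.70 − 1/1.71)/(4πk) = 0.003440/(4π·436) = 6.279×10^-7 K/W
  R_cork board = (1/1.71 − 1/2.01)/(4πk) = 0.08728/(4π·0.0488) = 0.1423 K/W
ΣR = 6.279×10^-7 + 0.1423 = 0.1423 K/W
Q = ΔT/ΣR = (-180 °C − 28.1 °C)/0.1423 = -1460 W
(Negative Q ⇒ heat flows inward; heat gain = 1460 W.)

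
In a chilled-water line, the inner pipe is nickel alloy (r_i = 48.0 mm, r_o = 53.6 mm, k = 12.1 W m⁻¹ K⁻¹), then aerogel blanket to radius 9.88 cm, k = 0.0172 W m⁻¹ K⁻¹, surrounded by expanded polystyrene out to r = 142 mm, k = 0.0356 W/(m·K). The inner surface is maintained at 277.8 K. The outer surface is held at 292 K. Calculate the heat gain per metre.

Resistance network (inner→outer):
  R'_nickel alloy = ln(0.0536/0.0480)/(2πk) = 0.1103/(2π·12.1) = 0.001451 m·K/W
  R'_aerogel blanket = ln(0.0988/0.0536)/(2πk) = 0.6115/(2π·0.0172) = 5.659 m·K/W
  R'_expanded polystyrene = ln(0.142/0.0988)/(2πk) = 0.3627/(2π·0.0356) = 1.622 m·K/W
ΣR = 0.001451 + 5.659 + 1.622 = 7.282 m·K/W
Q' = ΔT/ΣR = (277.8 K − 292 K)/7.282 = -1.95 W/m
(Negative Q' ⇒ heat flows inward; heat gain = 1.95 W/m.)

Q' = 1.95 W/m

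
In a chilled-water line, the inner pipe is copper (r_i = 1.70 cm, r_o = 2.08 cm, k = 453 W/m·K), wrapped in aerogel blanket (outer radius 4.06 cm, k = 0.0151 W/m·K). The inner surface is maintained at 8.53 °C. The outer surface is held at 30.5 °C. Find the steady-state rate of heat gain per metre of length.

Q' = 3.12 W/m

Series thermal resistances, inner to outer:
  R'_copper = ln(0.0208/0.0170)/(2πk) = 0.2017/(2π·453) = 7.088×10^-5 m·K/W
  R'_aerogel blanket = ln(0.0406/0.0208)/(2πk) = 0.6688/(2π·0.0151) = 7.049 m·K/W
ΣR = 7.088×10^-5 + 7.049 = 7.049 m·K/W
Q' = ΔT/ΣR = (8.53 °C − 30.5 °C)/7.049 = -3.12 W/m
(Negative Q' ⇒ heat flows inward; heat gain = 3.12 W/m.)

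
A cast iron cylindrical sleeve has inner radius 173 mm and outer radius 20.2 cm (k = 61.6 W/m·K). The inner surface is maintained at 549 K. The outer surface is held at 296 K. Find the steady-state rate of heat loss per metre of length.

Q' = 2πk·ΔT/ln(r₂/r₁) = 2π × 61.6 × 253 / ln(0.202/0.173) = 6.32×10^5 W/m

Q' = 632 kW/m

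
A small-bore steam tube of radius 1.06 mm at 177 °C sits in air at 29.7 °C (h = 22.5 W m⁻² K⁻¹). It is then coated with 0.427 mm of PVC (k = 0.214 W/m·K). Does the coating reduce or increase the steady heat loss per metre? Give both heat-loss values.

increases: 22.1 → 29.4 W/m

Critical radius for a cylinder: r_cr = k/h = 0.00951 m = 0.951 cm.
Outer radius after coating: r₂ = 0.00106 + 4.27×10^-4 = 0.001487 m.
Since r₁ < r_cr and r₂ ≤ r_cr, the coating moves toward the maximum at r_cr — heat loss rises.
Bare: R = 1/(2πr₁h) = 6.673 m·K/W; Q = 147.3/6.673 = 22.1 W/m.
Coated: R = R_cond + R_conv = 5.009 m·K/W; Q = 147.3/5.009 = 29.4 W/m.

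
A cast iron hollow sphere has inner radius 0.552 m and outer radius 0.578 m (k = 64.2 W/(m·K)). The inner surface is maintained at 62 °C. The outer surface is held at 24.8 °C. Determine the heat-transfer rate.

Q = 368 kW

Q = 4πk·ΔT/(1/r₁ − 1/r₂) = 4π × 64.2 × 37.2 / (1/0.552 − 1/0.578) = 3.68×10^5 W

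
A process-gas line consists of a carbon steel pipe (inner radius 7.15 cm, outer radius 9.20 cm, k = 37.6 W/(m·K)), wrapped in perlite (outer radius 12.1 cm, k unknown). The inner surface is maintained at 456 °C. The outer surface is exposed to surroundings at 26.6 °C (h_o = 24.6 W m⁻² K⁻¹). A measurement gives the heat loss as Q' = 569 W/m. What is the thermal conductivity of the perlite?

k = 0.0623 W/m·K

ΣR = ΔT/Q' = |456 − 26.6|/569 = 0.7547 m·K/W
Known resistances:
  R'_carbon steel = ln(0.0920/0.0715)/(2πk) = 0.2521/(2π·37.6) = 0.001067 m·K/W
  R'_conv,out = 1/(2πr h) = 1/(2π·0.121·24.6) = 0.05347 m·K/W
R_perlite = ΣR − ΣR_known = 0.7547 − 0.05454 = 0.7002 m·K/W
ln(r₂/r₁)/(2πk) = 0.7002 ⇒ k = 0.2740/(2π·0.7002) = 0.0623 W/m·K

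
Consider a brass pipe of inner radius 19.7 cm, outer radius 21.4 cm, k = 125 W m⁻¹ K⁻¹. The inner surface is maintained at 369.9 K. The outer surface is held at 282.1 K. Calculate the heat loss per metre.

Q' = 833 kW/m

Q' = 2πk·ΔT/ln(r₂/r₁) = 2π × 125 × 87.8 / ln(0.214/0.197) = 8.33×10^5 W/m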